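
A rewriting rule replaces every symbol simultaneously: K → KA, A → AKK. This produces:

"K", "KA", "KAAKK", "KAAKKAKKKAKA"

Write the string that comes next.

KAAKKAKKKAKAAKKKAKAKAAKKKAAKK

Expanding KAAKKAKKKAKA: K→KA, A→AKK, A→AKK, K→KA, K→KA, A→AKK, K→KA, K→KA, K→KA, A→AKK, K→KA, A→AKK. Concatenated: KA AKK AKK KA KA AKK KA KA KA AKK KA AKK.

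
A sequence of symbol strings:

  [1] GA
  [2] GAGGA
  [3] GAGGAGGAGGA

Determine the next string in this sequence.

Each string is two copies of the previous one joined by 'G'.
One more doubling of GAGGAGGAGGA gives the answer.

GAGGAGGAGGAGGAGGAGGAGGA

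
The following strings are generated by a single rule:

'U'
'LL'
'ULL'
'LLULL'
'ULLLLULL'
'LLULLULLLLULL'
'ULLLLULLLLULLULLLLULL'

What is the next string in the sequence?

From term 3 onward, concatenate the second-to-last term with the last: U·LL = ULL, LL·ULL = LLULL, …
Continuing: LLULLULLLLULL · ULLLLULLLLULLULLLLULL gives term 8.

LLULLULLLLULLULLLLULLLLULLULLLLULL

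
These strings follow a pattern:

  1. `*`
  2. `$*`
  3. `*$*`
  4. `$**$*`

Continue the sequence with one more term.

From term 3 onward, concatenate the second-to-last term with the last: *·$* = *$*, $*·*$* = $**$*, …
So term 5 is *$*·$**$*.

*$*$**$*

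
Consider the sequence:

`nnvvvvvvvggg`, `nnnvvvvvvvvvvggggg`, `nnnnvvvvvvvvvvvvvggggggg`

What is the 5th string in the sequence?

nnnnnnvvvvvvvvvvvvvvvvvvvggggggggggg

Each string has the form n^{n} v^{3n+1} g^{2n-1}, where the shown terms are n = 2, 3, 4.
At n = 6 the blocks have lengths 6, 19, 11.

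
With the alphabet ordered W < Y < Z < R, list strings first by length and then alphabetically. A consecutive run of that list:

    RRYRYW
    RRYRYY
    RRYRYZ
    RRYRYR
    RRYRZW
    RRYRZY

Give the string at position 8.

RRYRZR

Stepping forward 2 times from RRYRZY: RRYRZY → RRYRZZ, then the target.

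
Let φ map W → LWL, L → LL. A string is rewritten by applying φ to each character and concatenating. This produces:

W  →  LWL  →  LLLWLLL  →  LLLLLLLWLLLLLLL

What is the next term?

φ(LLLLLLLWLLLLLLL) expands symbol-by-symbol to LL LL LL LL LL LL LL LWL LL LL LL LL LL LL LL; joining the 15 pieces gives the next term.

LLLLLLLLLLLLLLLWLLLLLLLLLLLLLLL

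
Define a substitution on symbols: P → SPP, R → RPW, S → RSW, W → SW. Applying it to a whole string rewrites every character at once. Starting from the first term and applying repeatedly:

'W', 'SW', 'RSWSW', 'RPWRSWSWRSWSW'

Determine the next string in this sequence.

Replace each of the 13 characters of RPWRSWSWRSWSW in place — RPW SPP SW RPW RSW SW RSW SW RPW RSW SW RSW SW — and concatenate.

RPWSPPSWRPWRSWSWRSWSWRPWRSWSWRSWSW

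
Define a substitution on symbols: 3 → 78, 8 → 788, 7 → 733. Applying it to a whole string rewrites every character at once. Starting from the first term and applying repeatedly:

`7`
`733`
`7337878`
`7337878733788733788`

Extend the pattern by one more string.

Rewriting the 19 symbols of 7337878733788733788 one by one yields 733 78 78 733 788 733 788 733 78 78 733 788 788 733 78 78 733 788 788; concatenated:

733787873378873378873378787337887887337878733788788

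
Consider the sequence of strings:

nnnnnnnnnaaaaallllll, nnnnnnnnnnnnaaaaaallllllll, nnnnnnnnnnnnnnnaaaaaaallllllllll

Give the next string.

The n-th term is 3n+3 n's then n+3 a's then 2n+2 l's, where the shown terms are n = 2, 3, 4.
For the next term, n = 5, so the run lengths are 18, 8, 12.

nnnnnnnnnnnnnnnnnnaaaaaaaallllllllllll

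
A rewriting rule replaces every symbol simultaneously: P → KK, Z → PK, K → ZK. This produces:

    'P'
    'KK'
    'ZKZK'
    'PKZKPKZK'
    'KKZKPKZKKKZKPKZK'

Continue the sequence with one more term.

Rewriting the 16 symbols of KKZKPKZKKKZKPKZK one by one yields ZK ZK PK ZK KK ZK PK ZK ZK ZK PK ZK KK ZK PK ZK; concatenated:

ZKZKPKZKKKZKPKZKZKZKPKZKKKZKPKZK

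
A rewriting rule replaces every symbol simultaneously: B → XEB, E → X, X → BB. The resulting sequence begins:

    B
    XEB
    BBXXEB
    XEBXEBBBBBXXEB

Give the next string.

Rewriting the 14 symbols of XEBXEBBBBBXXEB one by one yields BB X XEB BB X XEB XEB XEB XEB XEB BB BB X XEB; concatenated:

BBXXEBBBXXEBXEBXEBXEBXEBBBBBXXEB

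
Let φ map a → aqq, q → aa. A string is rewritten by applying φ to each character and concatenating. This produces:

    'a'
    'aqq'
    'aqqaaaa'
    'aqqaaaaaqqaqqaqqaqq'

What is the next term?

Replace each of the 19 characters of aqqaaaaaqqaqqaqqaqq in place — aqq aa aa aqq aqq aqq aqq aqq aa aa aqq aa aa aqq aa aa aqq aa aa — and concatenate.

aqqaaaaaqqaqqaqqaqqaqqaaaaaqqaaaaaqqaaaaaqqaaaa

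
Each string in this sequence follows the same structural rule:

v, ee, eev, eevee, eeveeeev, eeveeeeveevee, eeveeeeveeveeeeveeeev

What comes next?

This is a Fibonacci-style word recurrence s(k) = s(k−1)·s(k−2): e.g. ee·v = eev.
The next term joins eeveeeeveeveeeeveeeev and eeveeeeveevee.

eeveeeeveeveeeeveeeeveeveeeeveevee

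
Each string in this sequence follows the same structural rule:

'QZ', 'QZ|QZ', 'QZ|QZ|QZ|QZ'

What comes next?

Every step duplicates the string with '|' between the halves.
Doubling QZ|QZ|QZ|QZ with '|' between the halves:

QZ|QZ|QZ|QZ|QZ|QZ|QZ|QZ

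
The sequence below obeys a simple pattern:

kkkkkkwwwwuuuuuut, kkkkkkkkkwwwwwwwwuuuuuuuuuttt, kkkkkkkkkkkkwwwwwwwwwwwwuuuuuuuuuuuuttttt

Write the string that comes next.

kkkkkkkkkkkkkkkwwwwwwwwwwwwwwwwuuuuuuuuuuuuuuuttttttt

Each string has the form k^{3n+3} w^{4n} u^{3n+3} t^{2n-1} (n = 1, 2, …).
At n = 4 the blocks have lengths 15, 16, 15, 7.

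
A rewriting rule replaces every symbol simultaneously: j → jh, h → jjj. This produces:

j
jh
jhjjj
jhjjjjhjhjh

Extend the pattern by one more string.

jhjjjjhjhjhjhjjjjhjjjjhjjj

Rewriting each symbol of jhjjjjhjhjh: j→jh, h→jjj, j→jh, j→jh, j→jh, j→jh, h→jjj, j→jh, h→jjj, j→jh, h→jjj, which concatenates to jh jjj jh jh jh jh jjj jh jjj jh jjj.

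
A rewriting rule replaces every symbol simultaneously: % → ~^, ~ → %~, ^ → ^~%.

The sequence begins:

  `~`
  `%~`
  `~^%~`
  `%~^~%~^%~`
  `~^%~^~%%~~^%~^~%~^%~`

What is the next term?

Applying the rule to each of the 20 symbols of ~^%~^~%%~~^%~^~%~^%~ gives the pieces %~ ^~% ~^ %~ ^~% %~ ~^ ~^ %~ %~ ^~% ~^ %~ ^~% %~ ~^ %~ ^~% ~^ %~, which concatenate to the answer.

%~^~%~^%~^~%%~~^~^%~%~^~%~^%~^~%%~~^%~^~%~^%~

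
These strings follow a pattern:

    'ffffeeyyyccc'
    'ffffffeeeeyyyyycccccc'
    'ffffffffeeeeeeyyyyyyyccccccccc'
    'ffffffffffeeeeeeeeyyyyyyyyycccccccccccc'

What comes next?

The n-th term is 2n+2 f's then 2n e's then 2n+1 y's then 3n c's (n = 1, 2, …).
Setting n = 5 gives 12, 10, 11, 15 characters in each block.

ffffffffffffeeeeeeeeeeyyyyyyyyyyyccccccccccccccc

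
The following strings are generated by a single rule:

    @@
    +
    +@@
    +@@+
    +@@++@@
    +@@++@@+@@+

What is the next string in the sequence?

+@@++@@+@@++@@++@@

This is a Fibonacci-style word recurrence s(k) = s(k−1)·s(k−2): e.g. +·@@ = +@@.
So term 7 is +@@++@@+@@+·+@@++@@.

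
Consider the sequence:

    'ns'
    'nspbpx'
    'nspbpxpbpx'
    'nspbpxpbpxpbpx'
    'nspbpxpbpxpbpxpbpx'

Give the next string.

nspbpxpbpxpbpxpbpxpbpx

Every step adds pbpx to the end: s(k+1) = s(k)·pbpx.
One more step from nspbpxpbpxpbpxpbpx gives the answer.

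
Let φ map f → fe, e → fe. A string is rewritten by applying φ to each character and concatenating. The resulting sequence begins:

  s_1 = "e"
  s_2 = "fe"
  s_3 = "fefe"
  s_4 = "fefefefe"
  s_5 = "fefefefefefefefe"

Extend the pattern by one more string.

fefefefefefefefefefefefefefefefe

φ(fefefefefefefefe) expands symbol-by-symbol to fe fe fe fe fe fe fe fe fe fe fe fe fe fe fe fe; joining the 16 pieces gives the next term.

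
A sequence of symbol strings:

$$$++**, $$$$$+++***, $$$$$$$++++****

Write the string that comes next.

$$$$$$$$$+++++*****

Each string has the form $^{2n-1} +^{n} *^{n}, where the shown terms are n = 2, 3, 4.
For the next term, n = 5, so the run lengths are 9, 5, 5.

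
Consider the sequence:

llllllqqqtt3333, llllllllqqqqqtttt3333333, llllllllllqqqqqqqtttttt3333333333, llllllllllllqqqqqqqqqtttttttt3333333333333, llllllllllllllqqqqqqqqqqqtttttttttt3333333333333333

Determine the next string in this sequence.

Each string has the form l^{2n+2} q^{2n-1} t^{2n-2} 3^{3n-2}, where the shown terms are n = 2, 3, 4, 5, 6.
At n = 7 the blocks have lengths 16, 13, 12, 19.

llllllllllllllllqqqqqqqqqqqqqtttttttttttt3333333333333333333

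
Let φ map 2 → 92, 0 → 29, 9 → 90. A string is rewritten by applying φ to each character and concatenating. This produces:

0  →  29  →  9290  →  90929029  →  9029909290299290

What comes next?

Applying the rule to each of the 16 symbols of 9029909290299290 gives the pieces 90 29 92 90 90 29 90 92 90 29 92 90 90 92 90 29, which concatenate to the answer.

90299290902990929029929090929029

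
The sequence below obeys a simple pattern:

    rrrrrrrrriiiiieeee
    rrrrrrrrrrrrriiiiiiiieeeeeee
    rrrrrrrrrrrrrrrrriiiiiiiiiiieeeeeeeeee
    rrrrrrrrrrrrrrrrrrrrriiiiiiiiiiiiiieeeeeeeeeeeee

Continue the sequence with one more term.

Each string has the form r^{4n+1} i^{3n-1} e^{3n-2}, where the shown terms are n = 2, 3, 4, 5.
For the next term, n = 6, so the run lengths are 25, 17, 16.

rrrrrrrrrrrrrrrrrrrrrrrrriiiiiiiiiiiiiiiiieeeeeeeeeeeeeeee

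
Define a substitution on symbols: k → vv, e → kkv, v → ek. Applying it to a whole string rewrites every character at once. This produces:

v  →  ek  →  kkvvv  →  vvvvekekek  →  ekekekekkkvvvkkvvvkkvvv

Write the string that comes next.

kkvvvkkvvvkkvvvkkvvvvvvvekekekvvvvekekekvvvvekekek

Applying the rule to each of the 23 symbols of ekekekekkkvvvkkvvvkkvvv gives the pieces kkv vv kkv vv kkv vv kkv vv vv vv ek ek ek vv vv ek ek ek vv vv ek ek ek, which concatenate to the answer.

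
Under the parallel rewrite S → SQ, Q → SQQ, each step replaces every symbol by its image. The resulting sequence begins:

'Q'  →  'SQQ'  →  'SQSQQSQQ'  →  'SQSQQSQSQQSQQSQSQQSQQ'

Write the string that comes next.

SQSQQSQSQQSQQSQSQQSQSQQSQQSQSQQSQQSQSQQSQSQQSQQSQSQQSQQ

Replace each of the 21 characters of SQSQQSQSQQSQQSQSQQSQQ in place — SQ SQQ SQ SQQ SQQ SQ SQQ SQ SQQ SQQ SQ SQQ SQQ SQ SQQ SQ SQQ SQQ SQ SQQ SQQ — and concatenate.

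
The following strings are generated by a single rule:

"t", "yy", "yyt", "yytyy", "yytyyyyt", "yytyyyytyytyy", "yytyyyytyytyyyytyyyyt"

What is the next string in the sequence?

From term 3 onward, concatenate the last term with the second-to-last: yy·t = yyt, yyt·yy = yytyy, …
So term 8 is yytyyyytyytyyyytyyyyt·yytyyyytyytyy.

yytyyyytyytyyyytyyyytyytyyyytyytyy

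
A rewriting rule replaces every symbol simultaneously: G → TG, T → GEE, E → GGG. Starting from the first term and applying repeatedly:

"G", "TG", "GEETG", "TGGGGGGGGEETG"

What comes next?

GEETGTGTGTGTGTGTGTGGGGGGGGEETG

Replace each of the 13 characters of TGGGGGGGGEETG in place — GEE TG TG TG TG TG TG TG TG GGG GGG GEE TG — and concatenate.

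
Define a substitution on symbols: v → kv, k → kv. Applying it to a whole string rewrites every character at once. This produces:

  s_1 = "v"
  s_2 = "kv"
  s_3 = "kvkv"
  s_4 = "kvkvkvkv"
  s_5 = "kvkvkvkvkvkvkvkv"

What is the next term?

Replace each of the 16 characters of kvkvkvkvkvkvkvkv in place — kv kv kv kv kv kv kv kv kv kv kv kv kv kv kv kv — and concatenate.

kvkvkvkvkvkvkvkvkvkvkvkvkvkvkvkv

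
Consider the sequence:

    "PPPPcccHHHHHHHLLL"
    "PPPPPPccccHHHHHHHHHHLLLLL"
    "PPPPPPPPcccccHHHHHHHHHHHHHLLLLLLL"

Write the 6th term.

PPPPPPPPPPPPPPccccccccHHHHHHHHHHHHHHHHHHHHHHLLLLLLLLLLLLL

Term n consists of 2n P's, followed by n+1 c's, followed by 3n+1 H's, followed by 2n-1 L's, where the shown terms are n = 2, 3, 4.
Setting n = 7 gives 14, 8, 22, 13 characters in each block.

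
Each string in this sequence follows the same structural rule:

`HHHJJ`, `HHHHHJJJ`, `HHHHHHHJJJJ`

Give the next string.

HHHHHHHHHJJJJJ

Each string has the form H^{2n-1} J^{n}, where the shown terms are n = 2, 3, 4.
Setting n = 5 gives 9, 5 characters in each block.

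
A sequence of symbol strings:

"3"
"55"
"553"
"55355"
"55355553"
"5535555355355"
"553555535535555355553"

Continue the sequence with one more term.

5535555355355553555535535555355355

This is a Fibonacci-style word recurrence s(k) = s(k−1)·s(k−2): e.g. 55·3 = 553.
So term 8 is 553555535535555355553·5535555355355.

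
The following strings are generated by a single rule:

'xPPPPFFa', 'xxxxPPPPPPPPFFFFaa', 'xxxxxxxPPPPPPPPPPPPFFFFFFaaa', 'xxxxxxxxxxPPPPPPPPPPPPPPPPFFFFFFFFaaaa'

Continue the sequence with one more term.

xxxxxxxxxxxxxPPPPPPPPPPPPPPPPPPPPFFFFFFFFFFaaaaa

The n-th term is 3n-2 x's then 4n P's then 2n F's then n a's (n = 1, 2, …).
Setting n = 5 gives 13, 20, 10, 5 characters in each block.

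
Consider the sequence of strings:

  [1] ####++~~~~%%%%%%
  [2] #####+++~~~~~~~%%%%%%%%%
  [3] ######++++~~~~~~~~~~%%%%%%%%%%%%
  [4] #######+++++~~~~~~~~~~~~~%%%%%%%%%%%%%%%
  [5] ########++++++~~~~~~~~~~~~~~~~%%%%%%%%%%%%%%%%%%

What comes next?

#########+++++++~~~~~~~~~~~~~~~~~~~%%%%%%%%%%%%%%%%%%%%%

Reading off run lengths: # runs 4, 5, 6, 7, 8; + runs 2, 3, 4, 5, 6; ~ runs 4, 7, 10, 13, 16; % runs 6, 9, 12, 15, 18 — each is linear in n, where the shown terms are n = 2, 3, 4, 5, 6.
At n = 7 the blocks have lengths 9, 7, 19, 21.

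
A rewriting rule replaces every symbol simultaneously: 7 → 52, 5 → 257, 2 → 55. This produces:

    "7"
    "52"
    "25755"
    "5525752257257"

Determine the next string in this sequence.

Replace each of the 13 characters of 5525752257257 in place — 257 257 55 257 52 257 55 55 257 52 55 257 52 — and concatenate.

25725755257522575555257525525752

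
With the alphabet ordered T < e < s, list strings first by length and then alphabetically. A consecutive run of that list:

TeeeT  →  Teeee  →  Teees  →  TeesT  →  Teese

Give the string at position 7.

TesTT

Stepping forward 2 times from Teese: Teese → Teess, then the target.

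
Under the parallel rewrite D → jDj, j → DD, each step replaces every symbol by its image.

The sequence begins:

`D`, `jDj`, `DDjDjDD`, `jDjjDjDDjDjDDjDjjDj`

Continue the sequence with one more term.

DDjDjDDDDjDjDDjDjjDjDDjDjDDjDjjDjDDjDjDDDDjDjDD

Applying the rule to each of the 19 symbols of jDjjDjDDjDjDDjDjjDj gives the pieces DD jDj DD DD jDj DD jDj jDj DD jDj DD jDj jDj DD jDj DD DD jDj DD, which concatenate to the answer.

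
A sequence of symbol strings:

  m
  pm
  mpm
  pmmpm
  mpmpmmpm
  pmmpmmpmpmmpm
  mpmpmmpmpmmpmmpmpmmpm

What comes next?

pmmpmmpmpmmpmmpmpmmpmpmmpmmpmpmmpm

Each term (from the third on) is the two preceding terms concatenated in order: term 3 = m·pm = mpm.
The next term joins pmmpmmpmpmmpm and mpmpmmpmpmmpmmpmpmmpm.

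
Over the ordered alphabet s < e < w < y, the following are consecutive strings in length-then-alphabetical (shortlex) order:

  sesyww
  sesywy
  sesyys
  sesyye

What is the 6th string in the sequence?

Stepping forward 2 times from sesyye: sesyye → sesyyw, then the target.

sesyyy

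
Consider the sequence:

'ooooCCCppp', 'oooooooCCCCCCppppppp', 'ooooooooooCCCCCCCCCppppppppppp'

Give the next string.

Reading off run lengths: o runs 4, 7, 10; C runs 3, 6, 9; p runs 3, 7, 11 — each is linear in n (n = 1, 2, …).
At n = 4 the blocks have lengths 13, 12, 15.

oooooooooooooCCCCCCCCCCCCppppppppppppppp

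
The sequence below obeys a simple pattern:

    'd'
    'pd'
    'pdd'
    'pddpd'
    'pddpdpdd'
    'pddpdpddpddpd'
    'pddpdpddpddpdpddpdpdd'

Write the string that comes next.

pddpdpddpddpdpddpdpddpddpdpddpddpd

This is a Fibonacci-style word recurrence s(k) = s(k−1)·s(k−2): e.g. pd·d = pdd.
The next term joins pddpdpddpddpdpddpdpdd and pddpdpddpddpd.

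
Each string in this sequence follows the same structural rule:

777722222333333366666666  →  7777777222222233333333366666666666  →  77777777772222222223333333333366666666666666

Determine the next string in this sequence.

777777777777722222222222333333333333366666666666666666

Reading off run lengths: 7 runs 4, 7, 10; 2 runs 5, 7, 9; 3 runs 7, 9, 11; 6 runs 8, 11, 14 — each is linear in n, where the shown terms are n = 2, 3, 4.
At n = 5 the blocks have lengths 13, 11, 13, 17.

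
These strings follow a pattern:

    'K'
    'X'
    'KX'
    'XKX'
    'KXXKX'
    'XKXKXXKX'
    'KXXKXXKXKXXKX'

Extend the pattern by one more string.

XKXKXXKXKXXKXXKXKXXKX

From term 3 onward, concatenate the second-to-last term with the last: K·X = KX, X·KX = XKX, …
Continuing: XKXKXXKX · KXXKXXKXKXXKX gives term 8.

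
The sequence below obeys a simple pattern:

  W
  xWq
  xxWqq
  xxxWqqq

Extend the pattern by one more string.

s(k+1) = x·s(k)·q, so each term gains x as a prefix and q as a suffix.
Applying this once more to xxxWqqq:

xxxxWqqqq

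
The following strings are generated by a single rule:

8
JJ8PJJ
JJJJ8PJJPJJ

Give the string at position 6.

s(k+1) = JJ·s(k)·PJJ, so each term gains JJ as a prefix and PJJ as a suffix.
From JJJJ8PJJPJJ, 3 further steps: JJJJ8PJJPJJ → JJJJJJ8PJJPJJPJJ → JJJJJJJJ8PJJPJJPJJPJJ → (answer).

JJJJJJJJJJ8PJJPJJPJJPJJPJJ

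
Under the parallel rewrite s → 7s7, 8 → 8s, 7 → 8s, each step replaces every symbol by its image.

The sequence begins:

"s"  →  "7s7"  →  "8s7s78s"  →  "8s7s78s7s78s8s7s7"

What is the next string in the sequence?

φ(8s7s78s7s78s8s7s7) expands symbol-by-symbol to 8s 7s7 8s 7s7 8s 8s 7s7 8s 7s7 8s 8s 7s7 8s 7s7 8s 7s7 8s; joining the 17 pieces gives the next term.

8s7s78s7s78s8s7s78s7s78s8s7s78s7s78s7s78s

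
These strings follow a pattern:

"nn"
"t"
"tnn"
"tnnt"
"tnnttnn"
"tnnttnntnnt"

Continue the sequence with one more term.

tnnttnntnnttnnttnn

Each term (from the third on) is the previous term followed by the one before it: term 3 = t·nn = tnn.
The next term joins tnnttnntnnt and tnnttnn.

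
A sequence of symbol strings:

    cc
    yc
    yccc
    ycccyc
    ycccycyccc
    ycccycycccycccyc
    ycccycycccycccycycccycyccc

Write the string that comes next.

ycccycycccycccycycccycycccycccycycccycccyc

Each term (from the third on) is the previous term followed by the one before it: term 3 = yc·cc = yccc.
So term 8 is ycccycycccycccycycccycyccc·ycccycycccycccyc.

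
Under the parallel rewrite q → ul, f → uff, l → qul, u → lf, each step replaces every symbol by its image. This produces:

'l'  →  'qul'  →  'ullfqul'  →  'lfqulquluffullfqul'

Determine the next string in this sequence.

quluffullfqulullfqullfuffufflfqulquluffullfqul

Applying the rule to each of the 18 symbols of lfqulquluffullfqul gives the pieces qul uff ul lf qul ul lf qul lf uff uff lf qul qul uff ul lf qul, which concatenate to the answer.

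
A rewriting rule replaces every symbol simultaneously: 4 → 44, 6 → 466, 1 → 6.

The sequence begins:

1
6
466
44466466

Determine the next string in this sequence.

Expanding 44466466: 4→44, 4→44, 4→44, 6→466, 6→466, 4→44, 6→466, 6→466. Concatenated: 44 44 44 466 466 44 466 466.

44444446646644466466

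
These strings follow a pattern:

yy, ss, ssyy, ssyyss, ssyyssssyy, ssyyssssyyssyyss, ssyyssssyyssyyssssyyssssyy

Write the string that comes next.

From term 3 onward, concatenate the last term with the second-to-last: ss·yy = ssyy, ssyy·ss = ssyyss, …
So term 8 is ssyyssssyyssyyssssyyssssyy·ssyyssssyyssyyss.

ssyyssssyyssyyssssyyssssyyssyyssssyyssyyss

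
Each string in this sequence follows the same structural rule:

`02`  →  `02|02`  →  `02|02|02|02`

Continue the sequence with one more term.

02|02|02|02|02|02|02|02

s(k+1) = s(k)·|·s(k) — each term doubles the last with '|' between the halves.
So the next term is two copies of 02|02|02|02 with '|' between the halves.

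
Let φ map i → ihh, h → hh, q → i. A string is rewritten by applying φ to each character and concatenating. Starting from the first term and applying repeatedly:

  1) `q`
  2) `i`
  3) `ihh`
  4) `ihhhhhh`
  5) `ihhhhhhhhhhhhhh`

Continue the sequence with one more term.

Rewriting the 15 symbols of ihhhhhhhhhhhhhh one by one yields ihh hh hh hh hh hh hh hh hh hh hh hh hh hh hh; concatenated:

ihhhhhhhhhhhhhhhhhhhhhhhhhhhhhh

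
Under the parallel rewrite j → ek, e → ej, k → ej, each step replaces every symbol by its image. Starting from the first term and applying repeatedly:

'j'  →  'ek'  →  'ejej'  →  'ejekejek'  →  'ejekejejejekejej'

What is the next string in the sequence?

ejekejejejekejekejekejejejekejek

Applying the rule to each of the 16 symbols of ejekejejejekejej gives the pieces ej ek ej ej ej ek ej ek ej ek ej ej ej ek ej ek, which concatenate to the answer.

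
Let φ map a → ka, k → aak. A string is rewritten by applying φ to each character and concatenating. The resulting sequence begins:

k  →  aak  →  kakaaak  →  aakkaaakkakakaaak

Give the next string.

kakaaakaakkakakaaakaakkaaakkaaakkakakaaak

Applying the rule to each of the 17 symbols of aakkaaakkakakaaak gives the pieces ka ka aak aak ka ka ka aak aak ka aak ka aak ka ka ka aak, which concatenate to the answer.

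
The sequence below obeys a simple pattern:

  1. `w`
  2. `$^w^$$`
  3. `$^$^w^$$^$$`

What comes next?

$^$^$^w^$$^$$^$$

Each term wraps the previous one in $^ on the left and ^$$ on the right.
One more step from $^$^w^$$^$$ gives the answer.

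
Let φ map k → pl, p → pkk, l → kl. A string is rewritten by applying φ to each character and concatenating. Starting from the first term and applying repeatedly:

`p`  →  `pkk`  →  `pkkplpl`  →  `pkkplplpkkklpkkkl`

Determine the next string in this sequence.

Applying the rule to each of the 17 symbols of pkkplplpkkklpkkkl gives the pieces pkk pl pl pkk kl pkk kl pkk pl pl pl kl pkk pl pl pl kl, which concatenate to the answer.

pkkplplpkkklpkkklpkkplplplklpkkplplplkl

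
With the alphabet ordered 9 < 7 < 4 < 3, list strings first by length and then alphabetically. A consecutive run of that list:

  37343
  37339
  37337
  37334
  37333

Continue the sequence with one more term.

34999

Treat 37333 as a base-4 numeral over the given alphabet and add one, carrying through any trailing 3's.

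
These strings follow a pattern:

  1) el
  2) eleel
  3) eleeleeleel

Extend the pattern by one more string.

Each string is two copies of the previous one joined by 'e'.
So the next term is two copies of eleeleeleel with 'e' between the halves.

eleeleeleeleeleeleeleel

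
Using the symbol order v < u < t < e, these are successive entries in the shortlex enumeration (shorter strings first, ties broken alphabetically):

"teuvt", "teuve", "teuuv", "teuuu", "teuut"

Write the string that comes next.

teuue

The successor of teuut increments the rightmost position that isn't already e and resets every position after it to v.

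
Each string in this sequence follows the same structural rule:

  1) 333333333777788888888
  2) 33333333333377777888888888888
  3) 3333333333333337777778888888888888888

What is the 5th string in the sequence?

33333333333333333333377777777888888888888888888888888

Term n consists of 3n+3 3's, followed by n+2 7's, followed by 4n 8's, where the shown terms are n = 2, 3, 4.
At n = 6 the blocks have lengths 21, 8, 24.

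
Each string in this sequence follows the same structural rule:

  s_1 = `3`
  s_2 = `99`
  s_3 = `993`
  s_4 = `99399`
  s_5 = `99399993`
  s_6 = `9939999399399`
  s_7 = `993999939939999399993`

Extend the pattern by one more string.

This is a Fibonacci-style word recurrence s(k) = s(k−1)·s(k−2): e.g. 99·3 = 993.
The next term joins 993999939939999399993 and 9939999399399.

9939999399399993999939939999399399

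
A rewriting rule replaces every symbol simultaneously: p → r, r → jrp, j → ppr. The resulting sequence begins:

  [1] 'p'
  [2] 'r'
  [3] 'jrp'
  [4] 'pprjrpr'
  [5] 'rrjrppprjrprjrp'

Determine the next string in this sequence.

jrpjrppprjrprrrjrppprjrprjrppprjrpr

φ(rrjrppprjrprjrp) expands symbol-by-symbol to jrp jrp ppr jrp r r r jrp ppr jrp r jrp ppr jrp r; joining the 15 pieces gives the next term.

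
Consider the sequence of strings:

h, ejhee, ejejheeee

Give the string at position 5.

Every step adds ej to the front and ee to the end of the previous string.
From ejejheeee, 2 further steps: ejejheeee → ejejejheeeeee → (answer).

ejejejejheeeeeeee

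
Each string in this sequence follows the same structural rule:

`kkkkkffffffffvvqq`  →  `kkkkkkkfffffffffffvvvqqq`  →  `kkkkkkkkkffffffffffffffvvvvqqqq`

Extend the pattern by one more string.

Reading off run lengths: k runs 5, 7, 9; f runs 8, 11, 14; v runs 2, 3, 4; q runs 2, 3, 4 — each is linear in n, where the shown terms are n = 2, 3, 4.
For the next term, n = 5, so the run lengths are 11, 17, 5, 5.

kkkkkkkkkkkfffffffffffffffffvvvvvqqqqq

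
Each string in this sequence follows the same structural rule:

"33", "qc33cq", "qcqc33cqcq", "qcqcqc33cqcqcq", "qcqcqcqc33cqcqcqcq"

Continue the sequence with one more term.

qcqcqcqcqc33cqcqcqcqcq

s(k+1) = qc·s(k)·cq, so each term gains qc as a prefix and cq as a suffix.
One more step from qcqcqcqc33cqcqcqcq gives the answer.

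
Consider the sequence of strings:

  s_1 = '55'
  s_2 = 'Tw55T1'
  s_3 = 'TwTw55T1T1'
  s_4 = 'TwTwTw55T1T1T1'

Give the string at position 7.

TwTwTwTwTwTw55T1T1T1T1T1T1

Every step adds Tw to the front and T1 to the end of the previous string.
From TwTwTw55T1T1T1, 3 further steps: TwTwTw55T1T1T1 → TwTwTwTw55T1T1T1T1 → TwTwTwTwTw55T1T1T1T1T1 → (answer).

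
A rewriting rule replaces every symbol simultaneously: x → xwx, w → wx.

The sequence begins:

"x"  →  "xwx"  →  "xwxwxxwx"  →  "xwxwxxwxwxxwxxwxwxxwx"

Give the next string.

Applying the rule to each of the 21 symbols of xwxwxxwxwxxwxxwxwxxwx gives the pieces xwx wx xwx wx xwx xwx wx xwx wx xwx xwx wx xwx xwx wx xwx wx xwx xwx wx xwx, which concatenate to the answer.

xwxwxxwxwxxwxxwxwxxwxwxxwxxwxwxxwxxwxwxxwxwxxwxxwxwxxwx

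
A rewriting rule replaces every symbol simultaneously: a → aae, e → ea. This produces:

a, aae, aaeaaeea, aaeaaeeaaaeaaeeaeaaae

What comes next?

aaeaaeeaaaeaaeeaeaaaeaaeaaeeaaaeaaeeaeaaaeeaaaeaaeaaeea

Applying the rule to each of the 21 symbols of aaeaaeeaaaeaaeeaeaaae gives the pieces aae aae ea aae aae ea ea aae aae aae ea aae aae ea ea aae ea aae aae aae ea, which concatenate to the answer.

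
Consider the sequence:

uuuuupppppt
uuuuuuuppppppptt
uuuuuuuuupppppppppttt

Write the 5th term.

Reading off run lengths: u runs 5, 7, 9; p runs 5, 7, 9; t runs 1, 2, 3 — each is linear in n, where the shown terms are n = 2, 3, 4.
For term 5, n = 6, so the run lengths are 13, 13, 5.

uuuuuuuuuuuuupppppppppppppttttt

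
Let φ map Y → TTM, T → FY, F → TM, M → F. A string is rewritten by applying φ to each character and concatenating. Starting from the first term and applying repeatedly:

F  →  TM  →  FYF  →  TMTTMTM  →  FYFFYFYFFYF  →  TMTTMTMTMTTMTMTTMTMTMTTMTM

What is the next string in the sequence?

Rewriting the 26 symbols of TMTTMTMTMTTMTMTTMTMTMTTMTM one by one yields FY F FY FY F FY F FY F FY FY F FY F FY FY F FY F FY F FY FY F FY F; concatenated:

FYFFYFYFFYFFYFFYFYFFYFFYFYFFYFFYFFYFYFFYF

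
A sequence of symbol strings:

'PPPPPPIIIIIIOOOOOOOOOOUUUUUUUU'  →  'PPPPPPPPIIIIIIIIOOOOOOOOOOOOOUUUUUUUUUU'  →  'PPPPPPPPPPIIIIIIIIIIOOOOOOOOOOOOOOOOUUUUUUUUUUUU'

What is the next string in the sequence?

PPPPPPPPPPPPIIIIIIIIIIIIOOOOOOOOOOOOOOOOOOOUUUUUUUUUUUUUU

Each string has the form P^{2n} I^{2n} O^{3n+1} U^{2n+2}, where the shown terms are n = 3, 4, 5.
At n = 6 the blocks have lengths 12, 12, 19, 14.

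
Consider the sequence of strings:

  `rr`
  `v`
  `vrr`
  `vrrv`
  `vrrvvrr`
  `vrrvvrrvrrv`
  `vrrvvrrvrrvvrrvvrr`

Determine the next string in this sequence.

Each term (from the third on) is the previous term followed by the one before it: term 3 = v·rr = vrr.
So term 8 is vrrvvrrvrrvvrrvvrr·vrrvvrrvrrv.

vrrvvrrvrrvvrrvvrrvrrvvrrvrrv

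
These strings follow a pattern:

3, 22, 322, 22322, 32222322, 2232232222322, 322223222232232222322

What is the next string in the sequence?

This is a Fibonacci-style word recurrence s(k) = s(k−2)·s(k−1): e.g. 3·22 = 322.
The next term joins 2232232222322 and 322223222232232222322.

2232232222322322223222232232222322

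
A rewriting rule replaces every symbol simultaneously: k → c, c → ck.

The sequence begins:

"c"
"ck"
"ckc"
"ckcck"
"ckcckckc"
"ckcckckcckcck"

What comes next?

ckcckckcckcckckcckckc

Replace each of the 13 characters of ckcckckcckcck in place — ck c ck ck c ck c ck ck c ck ck c — and concatenate.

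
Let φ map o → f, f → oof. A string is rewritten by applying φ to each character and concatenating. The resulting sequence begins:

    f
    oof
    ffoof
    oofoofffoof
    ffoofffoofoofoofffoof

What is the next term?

Rewriting the 21 symbols of ffoofffoofoofoofffoof one by one yields oof oof f f oof oof oof f f oof f f oof f f oof oof oof f f oof; concatenated:

oofoofffoofoofoofffoofffoofffoofoofoofffoof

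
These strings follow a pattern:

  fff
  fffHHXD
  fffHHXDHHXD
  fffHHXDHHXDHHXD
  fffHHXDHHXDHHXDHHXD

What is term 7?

Every step adds HHXD to the end: s(k+1) = s(k)·HHXD.
From fffHHXDHHXDHHXDHHXD, 2 further steps: fffHHXDHHXDHHXDHHXD → fffHHXDHHXDHHXDHHXDHHXD → (answer).

fffHHXDHHXDHHXDHHXDHHXDHHXD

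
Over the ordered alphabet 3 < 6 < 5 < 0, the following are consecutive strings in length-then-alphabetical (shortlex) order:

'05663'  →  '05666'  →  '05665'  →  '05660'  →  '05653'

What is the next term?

Find the rightmost character of 05653 below 0, bump it to the next letter, and reset everything to its right to 3.

05656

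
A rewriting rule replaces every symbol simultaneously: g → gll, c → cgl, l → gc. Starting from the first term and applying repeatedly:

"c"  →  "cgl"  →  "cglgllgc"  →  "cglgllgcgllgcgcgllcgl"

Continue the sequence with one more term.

Rewriting the 21 symbols of cglgllgcgllgcgcgllcgl one by one yields cgl gll gc gll gc gc gll cgl gll gc gc gll cgl gll cgl gll gc gc cgl gll gc; concatenated:

cglgllgcgllgcgcgllcglgllgcgcgllcglgllcglgllgcgccglgllgc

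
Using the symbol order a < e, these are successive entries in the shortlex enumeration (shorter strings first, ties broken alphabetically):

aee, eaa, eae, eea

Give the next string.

Find the rightmost character of eea below e, bump it to the next letter, and reset everything to its right to a.

eee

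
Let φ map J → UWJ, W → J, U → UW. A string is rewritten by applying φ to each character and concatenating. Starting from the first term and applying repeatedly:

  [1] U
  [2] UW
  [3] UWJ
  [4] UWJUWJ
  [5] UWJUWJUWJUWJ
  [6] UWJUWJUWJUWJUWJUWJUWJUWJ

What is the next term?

Rewriting the 24 symbols of UWJUWJUWJUWJUWJUWJUWJUWJ one by one yields UW J UWJ UW J UWJ UW J UWJ UW J UWJ UW J UWJ UW J UWJ UW J UWJ UW J UWJ; concatenated:

UWJUWJUWJUWJUWJUWJUWJUWJUWJUWJUWJUWJUWJUWJUWJUWJ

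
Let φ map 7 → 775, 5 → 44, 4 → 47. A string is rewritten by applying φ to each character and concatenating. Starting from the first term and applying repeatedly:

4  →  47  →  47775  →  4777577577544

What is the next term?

477757757754477577544775775444747

Applying the rule to each of the 13 symbols of 4777577577544 gives the pieces 47 775 775 775 44 775 775 44 775 775 44 47 47, which concatenate to the answer.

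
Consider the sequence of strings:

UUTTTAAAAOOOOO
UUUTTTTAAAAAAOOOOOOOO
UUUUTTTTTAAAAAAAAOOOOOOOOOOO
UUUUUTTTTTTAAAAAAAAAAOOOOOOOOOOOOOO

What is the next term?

UUUUUUTTTTTTTAAAAAAAAAAAAOOOOOOOOOOOOOOOOO

Reading off run lengths: U runs 2, 3, 4, 5; T runs 3, 4, 5, 6; A runs 4, 6, 8, 10; O runs 5, 8, 11, 14 — each is linear in n, where the shown terms are n = 2, 3, 4, 5.
For the next term, n = 6, so the run lengths are 6, 7, 12, 17.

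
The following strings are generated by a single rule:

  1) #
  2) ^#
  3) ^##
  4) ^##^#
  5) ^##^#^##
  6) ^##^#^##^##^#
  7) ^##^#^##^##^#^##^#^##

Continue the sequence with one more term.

This is a Fibonacci-style word recurrence s(k) = s(k−1)·s(k−2): e.g. ^#·# = ^##.
The next term joins ^##^#^##^##^#^##^#^## and ^##^#^##^##^#.

^##^#^##^##^#^##^#^##^##^#^##^##^#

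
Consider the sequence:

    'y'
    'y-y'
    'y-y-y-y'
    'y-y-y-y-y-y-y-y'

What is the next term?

y-y-y-y-y-y-y-y-y-y-y-y-y-y-y-y

s(k+1) = s(k)·-·s(k) — each term doubles the last with '-' between the halves.
So the next term is two copies of y-y-y-y-y-y-y-y with '-' between the halves.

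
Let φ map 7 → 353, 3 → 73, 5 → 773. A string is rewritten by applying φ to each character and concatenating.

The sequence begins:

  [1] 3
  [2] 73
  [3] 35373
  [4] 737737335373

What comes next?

353733533537335373737737335373

Apply φ to 737737335373 symbol by symbol: 7→353, 3→73, 7→353, 7→353, 3→73, 7→353, 3→73, 3→73, 5→773, 3→73, 7→353, 3→73; joined: 353 73 353 353 73 353 73 73 773 73 353 73.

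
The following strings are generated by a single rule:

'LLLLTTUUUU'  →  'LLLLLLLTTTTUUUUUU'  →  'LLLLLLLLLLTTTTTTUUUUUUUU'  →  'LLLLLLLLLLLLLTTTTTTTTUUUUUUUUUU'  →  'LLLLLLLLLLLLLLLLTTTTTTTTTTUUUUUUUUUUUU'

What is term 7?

LLLLLLLLLLLLLLLLLLLLLLTTTTTTTTTTTTTTUUUUUUUUUUUUUUUU

Each string has the form L^{3n-2} T^{2n-2} U^{2n}, where the shown terms are n = 2, 3, 4, 5, 6.
For term 7, n = 8, so the run lengths are 22, 14, 16.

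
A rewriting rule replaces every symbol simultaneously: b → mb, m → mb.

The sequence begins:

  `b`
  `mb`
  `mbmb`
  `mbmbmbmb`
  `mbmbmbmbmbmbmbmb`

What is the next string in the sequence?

Rewriting the 16 symbols of mbmbmbmbmbmbmbmb one by one yields mb mb mb mb mb mb mb mb mb mb mb mb mb mb mb mb; concatenated:

mbmbmbmbmbmbmbmbmbmbmbmbmbmbmbmb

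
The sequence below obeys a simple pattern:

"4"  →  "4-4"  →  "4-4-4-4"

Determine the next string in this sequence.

4-4-4-4-4-4-4-4

Each string is two copies of the previous one joined by '-'.
So the next term is two copies of 4-4-4-4 with '-' between the halves.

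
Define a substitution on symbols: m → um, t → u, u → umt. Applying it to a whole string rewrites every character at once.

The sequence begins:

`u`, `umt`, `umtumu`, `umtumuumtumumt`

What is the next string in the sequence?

Rewriting the 14 symbols of umtumuumtumumt one by one yields umt um u umt um umt umt um u umt um umt um u; concatenated:

umtumuumtumumtumtumuumtumumtumu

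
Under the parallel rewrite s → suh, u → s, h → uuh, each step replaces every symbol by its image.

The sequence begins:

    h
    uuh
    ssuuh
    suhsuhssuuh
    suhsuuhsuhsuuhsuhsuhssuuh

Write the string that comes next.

suhsuuhsuhssuuhsuhsuuhsuhssuuhsuhsuuhsuhsuuhsuhsuhssuuh

Replace each of the 25 characters of suhsuuhsuhsuuhsuhsuhssuuh in place — suh s uuh suh s s uuh suh s uuh suh s s uuh suh s uuh suh s uuh suh suh s s uuh — and concatenate.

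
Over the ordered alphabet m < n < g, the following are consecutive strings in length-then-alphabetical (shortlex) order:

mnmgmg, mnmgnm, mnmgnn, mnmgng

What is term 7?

mnmggg

Stepping forward 3 times from mnmgng: mnmgng → mnmggm → mnmggn, then the target.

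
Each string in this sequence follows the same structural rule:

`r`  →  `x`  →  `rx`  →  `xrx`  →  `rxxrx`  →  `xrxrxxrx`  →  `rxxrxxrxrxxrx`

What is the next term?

xrxrxxrxrxxrxxrxrxxrx

This is a Fibonacci-style word recurrence s(k) = s(k−2)·s(k−1): e.g. r·x = rx.
The next term joins xrxrxxrx and rxxrxxrxrxxrx.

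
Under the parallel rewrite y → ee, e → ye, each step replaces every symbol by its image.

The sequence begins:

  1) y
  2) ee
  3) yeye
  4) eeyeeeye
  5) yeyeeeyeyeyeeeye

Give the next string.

eeyeeeyeyeyeeeyeeeyeeeyeyeyeeeye

φ(yeyeeeyeyeyeeeye) expands symbol-by-symbol to ee ye ee ye ye ye ee ye ee ye ee ye ye ye ee ye; joining the 16 pieces gives the next term.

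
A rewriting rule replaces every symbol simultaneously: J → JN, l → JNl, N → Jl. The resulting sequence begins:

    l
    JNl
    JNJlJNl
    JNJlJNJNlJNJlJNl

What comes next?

JNJlJNJNlJNJlJNJlJNlJNJlJNJNlJNJlJNl

Replace each of the 16 characters of JNJlJNJNlJNJlJNl in place — JN Jl JN JNl JN Jl JN Jl JNl JN Jl JN JNl JN Jl JNl — and concatenate.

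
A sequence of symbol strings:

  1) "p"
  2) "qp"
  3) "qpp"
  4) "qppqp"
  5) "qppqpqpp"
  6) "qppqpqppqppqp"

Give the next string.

qppqpqppqppqpqppqpqpp

From term 3 onward, concatenate the last term with the second-to-last: qp·p = qpp, qpp·qp = qppqp, …
The next term joins qppqpqppqppqp and qppqpqpp.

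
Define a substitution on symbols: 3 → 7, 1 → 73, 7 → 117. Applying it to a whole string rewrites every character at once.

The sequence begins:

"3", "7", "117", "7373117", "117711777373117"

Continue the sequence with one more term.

73731171177373117117117711777373117

φ(117711777373117) expands symbol-by-symbol to 73 73 117 117 73 73 117 117 117 7 117 7 73 73 117; joining the 15 pieces gives the next term.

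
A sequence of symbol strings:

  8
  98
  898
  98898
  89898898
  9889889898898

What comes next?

Each term (from the third on) is the two preceding terms concatenated in order: term 3 = 8·98 = 898.
So term 7 is 89898898·9889889898898.

898988989889889898898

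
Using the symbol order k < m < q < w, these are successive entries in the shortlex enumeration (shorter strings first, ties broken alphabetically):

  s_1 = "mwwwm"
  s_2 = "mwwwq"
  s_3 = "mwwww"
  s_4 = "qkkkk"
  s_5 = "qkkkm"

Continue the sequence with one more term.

qkkkq

Treat qkkkm as a base-4 numeral over the given alphabet and add one, carrying through any trailing w's.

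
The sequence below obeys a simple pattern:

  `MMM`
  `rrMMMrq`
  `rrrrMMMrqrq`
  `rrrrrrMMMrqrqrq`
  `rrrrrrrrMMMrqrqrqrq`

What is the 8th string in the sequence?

rrrrrrrrrrrrrrMMMrqrqrqrqrqrqrq

Every step adds rr to the front and rq to the end of the previous string.
From rrrrrrrrMMMrqrqrqrq, 3 further steps: rrrrrrrrMMMrqrqrqrq → rrrrrrrrrrMMMrqrqrqrqrq → rrrrrrrrrrrrMMMrqrqrqrqrqrq → (answer).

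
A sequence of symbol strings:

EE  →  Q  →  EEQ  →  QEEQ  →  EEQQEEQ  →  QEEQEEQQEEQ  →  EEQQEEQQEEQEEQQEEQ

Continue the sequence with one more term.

QEEQEEQQEEQEEQQEEQQEEQEEQQEEQ

This is a Fibonacci-style word recurrence s(k) = s(k−2)·s(k−1): e.g. EE·Q = EEQ.
So term 8 is QEEQEEQQEEQ·EEQQEEQQEEQEEQQEEQ.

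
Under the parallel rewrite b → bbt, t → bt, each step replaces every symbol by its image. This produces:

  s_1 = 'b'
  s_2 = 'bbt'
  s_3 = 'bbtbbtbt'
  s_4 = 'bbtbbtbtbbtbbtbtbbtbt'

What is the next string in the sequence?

Rewriting the 21 symbols of bbtbbtbtbbtbbtbtbbtbt one by one yields bbt bbt bt bbt bbt bt bbt bt bbt bbt bt bbt bbt bt bbt bt bbt bbt bt bbt bt; concatenated:

bbtbbtbtbbtbbtbtbbtbtbbtbbtbtbbtbbtbtbbtbtbbtbbtbtbbtbt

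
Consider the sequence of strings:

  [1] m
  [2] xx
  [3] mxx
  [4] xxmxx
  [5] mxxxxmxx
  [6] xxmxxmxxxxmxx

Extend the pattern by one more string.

mxxxxmxxxxmxxmxxxxmxx

From term 3 onward, concatenate the second-to-last term with the last: m·xx = mxx, xx·mxx = xxmxx, …
Continuing: mxxxxmxx · xxmxxmxxxxmxx gives term 7.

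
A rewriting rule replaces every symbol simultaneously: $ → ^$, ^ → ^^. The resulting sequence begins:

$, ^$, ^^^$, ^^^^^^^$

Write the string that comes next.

Apply φ to ^^^^^^^$ symbol by symbol: ^→^^, ^→^^, ^→^^, ^→^^, ^→^^, ^→^^, ^→^^, $→^$; joined: ^^ ^^ ^^ ^^ ^^ ^^ ^^ ^$.

^^^^^^^^^^^^^^^$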